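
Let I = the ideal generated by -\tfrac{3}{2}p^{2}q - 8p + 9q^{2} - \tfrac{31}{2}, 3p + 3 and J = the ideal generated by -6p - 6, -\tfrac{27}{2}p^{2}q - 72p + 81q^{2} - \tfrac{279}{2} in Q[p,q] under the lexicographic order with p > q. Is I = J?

Yes, the ideals are equal.

Two ideals are equal iff their reduced Gröbner bases coincide (the reduced basis is unique for a fixed ordering).
Buchberger on the first generating set:
f_1 = -\tfrac{3}{2}p^{2}q - 8p + 9q^{2} - \tfrac{31}{2}, LT = p^{2}q.
f_2 = 3p + 3, LT = p.

S(f_1,f_2): lcm = p^{2}q. S = -pq + \tfrac{16}{3}p - 6q^{2} + \tfrac{31}{3}.
  leading term pq: subtract (-\tfrac{1}{3}q)·f_2 from -pq + \tfrac{16}{3}p - 6q^{2} + \tfrac{31}{3} → \tfrac{16}{3}p - 6q^{2} + q + \tfrac{31}{3}
  leading term p: subtract (\tfrac{16}{9})·f_2 from \tfrac{16}{3}p - 6q^{2} + q + \tfrac{31}{3} → -6q^{2} + q + 5
  leading term q^{2}: no divisor's leading term divides it; move -6q^{2} to the remainder.
  leading term q: no divisor's leading term divides it; move q to the remainder.
  leading term 1: no divisor's leading term divides it; move 5 to the remainder.
  remainder -6q^{2} + q + 5 ≠ 0; add g_3 = -6q^{2} + q + 5 to the basis.

The other S-polynomials (S(f_1,g_3), S(f_2,g_3)) all reduce to 0 modulo the current basis, so we have a Gröbner basis.
Inter-reduce: drop elements whose leading term is divisible by another's, tail-reduce, and make monic.
Reduced Gröbner basis: {p + 1, q^{2} - \tfrac{1}{6}q - \tfrac{5}{6}}.

Buchberger on the second generating set:
h_1 = -6p - 6, LT = p.
h_2 = -\tfrac{27}{2}p^{2}q - 72p + 81q^{2} - \tfrac{279}{2}, LT = p^{2}q.

S(h_1,h_2): lcm = p^{2}q. S = pq - \tfrac{16}{3}p + 6q^{2} - \tfrac{31}{3}.
  leading term pq: subtract (-\tfrac{1}{6}q)·h_1 from pq - \tfrac{16}{3}p + 6q^{2} - \tfrac{31}{3} → -\tfrac{16}{3}p + 6q^{2} - q - \tfrac{31}{3}
  leading term p: subtract (\tfrac{8}{9})·h_1 from -\tfrac{16}{3}p + 6q^{2} - q - \tfrac{31}{3} → 6q^{2} - q - 5
  leading term q^{2}: no divisor's leading term divides it; move 6q^{2} to the remainder.
  leading term q: no divisor's leading term divides it; move -q to the remainder.
  leading term 1: no divisor's leading term divides it; move -5 to the remainder.
  remainder 6q^{2} - q - 5 ≠ 0; add k_3 = 6q^{2} - q - 5 to the basis.

The other S-polynomials (S(h_1,k_3), S(h_2,k_3)) all reduce to 0 modulo the current basis, so we have a Gröbner basis.
Inter-reduce: drop elements whose leading term is divisible by another's, tail-reduce, and make monic.
Reduced Gröbner basis: {p + 1, q^{2} - \tfrac{1}{6}q - \tfrac{5}{6}}.

The two bases agree; hence the ideals are identical.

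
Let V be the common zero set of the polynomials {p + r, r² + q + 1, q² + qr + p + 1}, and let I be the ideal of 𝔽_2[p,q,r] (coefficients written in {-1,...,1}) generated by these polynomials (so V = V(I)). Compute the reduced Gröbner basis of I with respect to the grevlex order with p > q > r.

f_1 = p + r, LT = p.
f_2 = r² + q + 1, LT = r².
f_3 = q² + qr + p + 1, LT = q².

The S-polynomials (S(f_1,f_2), S(f_1,f_3), S(f_2,f_3)) all reduce to 0 modulo the current basis, so we have a Gröbner basis.

G = {q² + qr + r + 1, r² + q + 1, p + r}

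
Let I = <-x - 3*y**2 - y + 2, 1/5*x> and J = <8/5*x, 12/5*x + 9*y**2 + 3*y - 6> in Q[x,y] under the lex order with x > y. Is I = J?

Yes, the ideals are equal.

Two ideals are equal iff their reduced Gröbner bases coincide (the reduced basis is unique for a fixed ordering).
Buchberger on the first generating set:
f_1 = -x - 3*y**2 - y + 2, LT = x.
f_2 = 1/5*x, LT = x.

S(f_1,f_2): lcm = x. S = 3*y**2 + y - 2.
  reduce S modulo (f_1, f_2):
  remainder 3*y**2 + y - 2 ≠ 0; add g_3 = 3*y**2 + y - 2 to the basis.

The other S-polynomials (S(f_1,g_3), S(f_2,g_3)) all reduce to 0 modulo the current basis, so we have a Gröbner basis.
Inter-reduce: drop elements whose leading term is divisible by another's, tail-reduce, and make monic.
Reduced Gröbner basis: {x, y**2 + 1/3*y - 2/3}.

Buchberger on the second generating set:
h_1 = 8/5*x, LT = x.
h_2 = 12/5*x + 9*y**2 + 3*y - 6, LT = x.

S(h_1,h_2): lcm = x. S = -15/4*y**2 - 5/4*y + 5/2.
  reduce S modulo (h_1, h_2):
  remainder -15/4*y**2 - 5/4*y + 5/2 ≠ 0; add k_3 = -15/4*y**2 - 5/4*y + 5/2 to the basis.

The other S-polynomials (S(h_1,k_3), S(h_2,k_3)) all reduce to 0 modulo the current basis, so we have a Gröbner basis.
Inter-reduce: drop elements whose leading term is divisible by another's, tail-reduce, and make monic.
Reduced Gröbner basis: {x, y**2 + 1/3*y - 2/3}.

These coincide, so the ideals are equal.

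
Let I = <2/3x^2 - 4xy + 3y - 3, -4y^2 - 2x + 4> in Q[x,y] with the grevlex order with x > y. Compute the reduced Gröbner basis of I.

G = {x^2 - 6xy + 9/2y - 9/2, y^2 + 1/2x - 1}

This is the nonlinear analogue of row-reducing a linear system.

f_1 = 2/3x^2 - 4xy + 3y - 3, LT = x^2.
f_2 = -4y^2 - 2x + 4, LT = y^2.

The S-polynomials (S(f_1,f_2)) all reduce to 0 modulo the current basis, so we have a Gröbner basis.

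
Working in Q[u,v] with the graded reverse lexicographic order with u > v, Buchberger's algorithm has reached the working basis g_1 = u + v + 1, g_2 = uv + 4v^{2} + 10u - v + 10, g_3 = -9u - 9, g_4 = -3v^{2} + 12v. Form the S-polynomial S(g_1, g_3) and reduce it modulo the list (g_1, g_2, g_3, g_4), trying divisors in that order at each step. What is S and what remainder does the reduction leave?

S(g_1, g_3) = v; remainder on division = v.

lcm(LM(g_1), LM(g_3)) = u.
S = (lcm/LT(g_1))·g_1 − (lcm/LT(g_3))·g_3 = v.
Reduce S modulo (g_1, g_2, g_3, g_4) in that order:
  leading term v: no divisor's leading term divides it; move v to the remainder.
The remainder v is nonzero, so it would be added as the next basis element.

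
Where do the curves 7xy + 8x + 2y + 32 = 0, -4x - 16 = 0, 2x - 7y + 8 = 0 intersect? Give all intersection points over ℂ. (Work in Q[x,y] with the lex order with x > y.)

{(-4, 0)}

Compute a lex Gröbner basis by Buchberger's algorithm.
f_1 = 7xy + 8x + 2y + 32, LT = xy.
f_2 = -4x - 16, LT = x.
f_3 = 2x - 7y + 8, LT = x.

S(f_1,f_2): lcm = xy. S = \tfrac{8}{7}x - \tfrac{26}{7}y + \tfrac{32}{7}.
  leading term x: subtract (-\tfrac{2}{7})·f_2 from \tfrac{8}{7}x - \tfrac{26}{7}y + \tfrac{32}{7} → -\tfrac{26}{7}y
  leading term y: no divisor's leading term divides it; move -\tfrac{26}{7}y to the remainder.
  remainder -\tfrac{26}{7}y ≠ 0; add h_4 = -\tfrac{26}{7}y to the basis.

The other S-polynomials (S(f_1,f_3), S(f_2,f_3), S(f_1,h_4), S(f_2,h_4), S(f_3,h_4)) all reduce to 0 modulo the current basis, so we have a Gröbner basis.
Inter-reduce: drop elements whose leading term is divisible by another's, tail-reduce, and make monic.
Reduced Gröbner basis: {x + 4, y}.

The lex basis is triangular: the last element involves only y. Solving y = 0 gives y ∈ {0}; substituting each value into the earlier elements determines the remaining variables.
  y = 0: the earlier basis element becomes x + 4 = 0, giving x = -4 — point (-4, 0).
Substituting each solution back into the original system confirms all equations vanish.
This is the nonlinear analogue of row-reducing a linear system.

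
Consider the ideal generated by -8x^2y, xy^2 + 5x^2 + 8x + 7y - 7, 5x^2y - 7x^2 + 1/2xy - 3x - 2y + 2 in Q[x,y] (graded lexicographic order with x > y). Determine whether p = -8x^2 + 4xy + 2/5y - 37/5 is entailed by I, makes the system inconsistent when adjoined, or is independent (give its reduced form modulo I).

Adjoining -8x^2 + 4xy + 2/5y - 37/5 makes the ideal the whole ring: the system is inconsistent.

First compute the reduced Gröbner basis of I by Buchberger's algorithm.
f_1 = -8x^2y, LT = x^2y.
f_2 = xy^2 + 5x^2 + 8x + 7y - 7, LT = xy^2.
f_3 = 5x^2y - 7x^2 + 1/2xy - 3x - 2y + 2, LT = x^2y.

S(f_1,f_2): lcm = x^2y^2. S = -5x^3 - 8x^2 - 7xy + 7x.
  leading term x^3: no divisor's leading term divides it; move -5x^3 to the remainder.
  leading term x^2: no divisor's leading term divides it; move -8x^2 to the remainder.
  leading term xy: no divisor's leading term divides it; move -7xy to the remainder.
  leading term x: no divisor's leading term divides it; move 7x to the remainder.
  remainder -5x^3 - 8x^2 - 7xy + 7x ≠ 0; add h_4 = -5x^3 - 8x^2 - 7xy + 7x to the basis.

S(f_1,f_3): lcm = x^2y. S = 7/5x^2 - 1/10xy + 3/5x + 2/5y - 2/5.
  leading term x^2: no divisor's leading term divides it; move 7/5x^2 to the remainder.
  leading term xy: no divisor's leading term divides it; move -1/10xy to the remainder.
  leading term x: no divisor's leading term divides it; move 3/5x to the remainder.
  leading term y: no divisor's leading term divides it; move 2/5y to the remainder.
  leading term 1: no divisor's leading term divides it; move -2/5 to the remainder.
  remainder 7/5x^2 - 1/10xy + 3/5x + 2/5y - 2/5 ≠ 0; add h_5 = 7/5x^2 - 1/10xy + 3/5x + 2/5y - 2/5 to the basis.

S(f_2,f_3): lcm = x^2y^2. S = 5x^3 + 7/5x^2y - 1/10xy^2 + 8x^2 + 38/5xy + 2/5y^2 - 7x - 2/5y.
  leading term x^3: subtract (-1)·h_4 from 5x^3 + 7/5x^2y - 1/10xy^2 + 8x^2 + 38/5xy + 2/5y^2 - 7x - 2/5y → 7/5x^2y - 1/10xy^2 + 3/5xy + 2/5y^2 - 2/5y
  leading term x^2y: subtract (-7/40)·f_1 from 7/5x^2y - 1/10xy^2 + 3/5xy + 2/5y^2 - 2/5y → -1/10xy^2 + 3/5xy + 2/5y^2 - 2/5y
  leading term xy^2: subtract (-1/10)·f_2 from -1/10xy^2 + 3/5xy + 2/5y^2 - 2/5y → 1/2x^2 + 3/5xy + 2/5y^2 + 4/5x + 3/10y - 7/10
  leading term x^2: subtract (5/14)·h_5 from 1/2x^2 + 3/5xy + 2/5y^2 + 4/5x + 3/10y - 7/10 → 89/140xy + 2/5y^2 + 41/70x + 11/70y - 39/70
  leading term xy: no divisor's leading term divides it; move 89/140xy to the remainder.
  leading term y^2: no divisor's leading term divides it; move 2/5y^2 to the remainder.
  leading term x: no divisor's leading term divides it; move 41/70x to the remainder.
  leading term y: no divisor's leading term divides it; move 11/70y to the remainder.
  leading term 1: no divisor's leading term divides it; move -39/70 to the remainder.
  remainder 89/140xy + 2/5y^2 + 41/70x + 11/70y - 39/70 ≠ 0; add h_6 = 89/140xy + 2/5y^2 + 41/70x + 11/70y - 39/70 to the basis.

S(f_1,h_4): lcm = x^3y. S = -8/5x^2y - 7/5xy^2 + 7/5xy.
  leading term x^2y: subtract (1/5)·f_1 from -8/5x^2y - 7/5xy^2 + 7/5xy → -7/5xy^2 + 7/5xy
  leading term xy^2: subtract (-7/5)·f_2 from -7/5xy^2 + 7/5xy → 7x^2 + 7/5xy + 56/5x + 49/5y - 49/5
  leading term x^2: subtract (5)·h_5 from 7x^2 + 7/5xy + 56/5x + 49/5y - 49/5 → 19/10xy + 41/5x + 39/5y - 39/5
  leading term xy: subtract (266/89)·h_6 from 19/10xy + 41/5x + 39/5y - 39/5 → -532/445y^2 + 574/89x + 3262/445y - 546/89
  leading term y^2: no divisor's leading term divides it; move -532/445y^2 to the remainder.
  leading term x: no divisor's leading term divides it; move 574/89x to the remainder.
  leading term y: no divisor's leading term divides it; move 3262/445y to the remainder.
  leading term 1: no divisor's leading term divides it; move -546/89 to the remainder.
  remainder -532/445y^2 + 574/89x + 3262/445y - 546/89 ≠ 0; add h_7 = -532/445y^2 + 574/89x + 3262/445y - 546/89 to the basis.

S(f_2,h_4): lcm = x^3y^2. S = 5x^4 - 8/5x^2y^2 - 7/5xy^3 + 8x^3 + 7x^2y + 7/5xy^2 - 7x^2.
  leading term x^4: subtract (-x)·h_4 from 5x^4 - 8/5x^2y^2 - 7/5xy^3 + 8x^3 + 7x^2y + 7/5xy^2 - 7x^2 → -8/5x^2y^2 - 7/5xy^3 + 7/5xy^2
  leading term x^2y^2: subtract (1/5y)·f_1 from -8/5x^2y^2 - 7/5xy^3 + 7/5xy^2 → -7/5xy^3 + 7/5xy^2
  leading term xy^3: subtract (-7/5y)·f_2 from -7/5xy^3 + 7/5xy^2 → 7x^2y + 7/5xy^2 + 56/5xy + 49/5y^2 - 49/5y
  leading term x^2y: subtract (-7/8)·f_1 from 7x^2y + 7/5xy^2 + 56/5xy + 49/5y^2 - 49/5y → 7/5xy^2 + 56/5xy + 49/5y^2 - 49/5y
  leading term xy^2: subtract (7/5)·f_2 from 7/5xy^2 + 56/5xy + 49/5y^2 - 49/5y → -7x^2 + 56/5xy + 49/5y^2 - 56/5x - 98/5y + 49/5
  leading term x^2: subtract (-5)·h_5 from -7x^2 + 56/5xy + 49/5y^2 - 56/5x - 98/5y + 49/5 → 107/10xy + 49/5y^2 - 41/5x - 88/5y + 39/5
  leading term xy: subtract (1498/89)·h_6 from 107/10xy + 49/5y^2 - 41/5x - 88/5y + 39/5 → 273/89y^2 - 8036/445x - 9009/445y + 7644/445
  leading term y^2: subtract (-195/76)·h_7 from 273/89y^2 - 8036/445x - 9009/445y + 7644/445 → -287/190x - 273/190y + 273/190
  leading term x: no divisor's leading term divides it; move -287/190x to the remainder.
  leading term y: no divisor's leading term divides it; move -273/190y to the remainder.
  leading term 1: no divisor's leading term divides it; move 273/190 to the remainder.
  remainder -287/190x - 273/190y + 273/190 ≠ 0; add h_8 = -287/190x - 273/190y + 273/190 to the basis.

S(f_3,h_4): lcm = x^3y. S = -7/5x^3 - 3/2x^2y - 7/5xy^2 - 3/5x^2 + xy + 2/5x.
  leading term x^3: subtract (7/25)·h_4 from -7/5x^3 - 3/2x^2y - 7/5xy^2 - 3/5x^2 + xy + 2/5x → -3/2x^2y - 7/5xy^2 + 41/25x^2 + 74/25xy - 39/25x
  leading term x^2y: subtract (3/16)·f_1 from -3/2x^2y - 7/5xy^2 + 41/25x^2 + 74/25xy - 39/25x → -7/5xy^2 + 41/25x^2 + 74/25xy - 39/25x
  leading term xy^2: subtract (-7/5)·f_2 from -7/5xy^2 + 41/25x^2 + 74/25xy - 39/25x → 216/25x^2 + 74/25xy + 241/25x + 49/5y - 49/5
  leading term x^2: subtract (216/35)·h_5 from 216/25x^2 + 74/25xy + 241/25x + 49/5y - 49/5 → 626/175xy + 1039/175x + 1283/175y - 1283/175
  leading term xy: subtract (2504/445)·h_6 from 626/175xy + 1039/175x + 1283/175y - 1283/175 → -5008/2225y^2 + 5877/2225x + 2869/445y - 9337/2225
  leading term y^2: subtract (1252/665)·h_7 from -5008/2225y^2 + 5877/2225x + 2869/445y - 9337/2225 → -4513/475x - 3493/475y + 3493/475
  leading term x: subtract (9026/1435)·h_8 from -4513/475x - 3493/475y + 3493/475 → 1726/1025y - 1726/1025
  leading term y: no divisor's leading term divides it; move 1726/1025y to the remainder.
  leading term 1: no divisor's leading term divides it; move -1726/1025 to the remainder.
  remainder 1726/1025y - 1726/1025 ≠ 0; add h_9 = 1726/1025y - 1726/1025 to the basis.

The other S-polynomials (S(f_1,h_5), S(f_2,h_5), S(f_3,h_5), S(h_4,h_5), S(f_1,h_6), S(f_2,h_6), S(f_3,h_6), S(h_4,h_6), S(h_5,h_6), S(f_1,h_7), S(f_2,h_7), S(f_3,h_7), S(h_4,h_7), S(h_5,h_7), S(h_6,h_7), S(f_1,h_8), S(f_2,h_8), S(f_3,h_8), S(h_4,h_8), S(h_5,h_8), S(h_6,h_8), S(h_7,h_8), S(f_1,h_9), S(f_2,h_9), S(f_3,h_9), S(h_4,h_9), S(h_5,h_9), S(h_6,h_9), S(h_7,h_9), S(h_8,h_9)) all reduce to 0 modulo the current basis, so we have a Gröbner basis.
Inter-reduce: drop elements whose leading term is divisible by another's, tail-reduce, and make monic.
Reduced Gröbner basis: {x, y - 1}.
Label its elements g_1 = x, g_2 = y - 1.

Reduce p = -8x^2 + 4xy + 2/5y - 37/5 modulo G:
  leading term x^2: subtract (-8x)·g_1 from -8x^2 + 4xy + 2/5y - 37/5 → 4xy + 2/5y - 37/5
  leading term xy: subtract (4y)·g_1 from 4xy + 2/5y - 37/5 → 2/5y - 37/5
  leading term y: subtract (2/5)·g_2 from 2/5y - 37/5 → -7
  leading term 1: no divisor's leading term divides it; move -7 to the remainder.
  normal form = -7.
The normal form is nonzero, so p ∉ I. Since p minus its normal form lies in I, I + (p) = I + (r) where r = -7; decide whether this ideal is the whole ring.
Here r = -7 is a nonzero constant, hence a unit: 1 ∈ I + (p), the Gröbner basis of I + (p) is {1}, and the enlarged system has no common solution — adjoining p is inconsistent.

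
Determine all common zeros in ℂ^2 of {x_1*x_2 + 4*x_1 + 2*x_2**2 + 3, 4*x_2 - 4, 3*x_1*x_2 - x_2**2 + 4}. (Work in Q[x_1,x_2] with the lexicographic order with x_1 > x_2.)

{(-1, 1)}

Compute a lex Gröbner basis by Buchberger's algorithm.
f_1 = x_1*x_2 + 4*x_1 + 2*x_2**2 + 3, LT = x_1*x_2.
f_2 = 4*x_2 - 4, LT = x_2.
f_3 = 3*x_1*x_2 - x_2**2 + 4, LT = x_1*x_2.

S(f_1,f_2): lcm = x_1*x_2. S = 5*x_1 + 2*x_2**2 + 3.
  leading term x_1: no divisor's leading term divides it; move 5*x_1 to the remainder.
  leading term x_2**2: subtract (1/2*x_2)·f_2 from 2*x_2**2 + 3 → 2*x_2 + 3
  leading term x_2: subtract (1/2)·f_2 from 2*x_2 + 3 → 5
  leading term 1: no divisor's leading term divides it; move 5 to the remainder.
  remainder 5*x_1 + 5 ≠ 0; add h_4 = 5*x_1 + 5 to the basis.

The other S-polynomials (S(f_1,f_3), S(f_2,f_3), S(f_1,h_4), S(f_2,h_4), S(f_3,h_4)) all reduce to 0 modulo the current basis, so we have a Gröbner basis.
Inter-reduce: drop elements whose leading term is divisible by another's, tail-reduce, and make monic.
Reduced Gröbner basis: {x_1 + 1, x_2 - 1}.

The lex basis is triangular: the last element involves only x_2. Solving x_2 - 1 = 0 gives x_2 ∈ {1}; substituting each value into the earlier elements determines the remaining variables.
  x_2 = 1: the earlier basis element becomes x_1 + 1 = 0, giving x_1 = -1 — point (-1, 1).
Each listed point satisfies every original equation (direct substitution).
A lex Gröbner basis triangularizes the system, enabling back-substitution.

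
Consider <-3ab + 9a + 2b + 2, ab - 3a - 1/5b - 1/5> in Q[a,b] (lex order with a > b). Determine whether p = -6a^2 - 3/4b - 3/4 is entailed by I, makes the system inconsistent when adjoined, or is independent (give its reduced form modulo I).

-6a^2 - 3/4b - 3/4 lies in I (it reduces to 0).

First compute the reduced Gröbner basis of I by Buchberger's algorithm.
f_1 = -3ab + 9a + 2b + 2, LT = ab.
f_2 = ab - 3a - 1/5b - 1/5, LT = ab.

S(f_1,f_2): lcm = ab. S = -7/15b - 7/15.
  leading term b: no divisor's leading term divides it; move -7/15b to the remainder.
  leading term 1: no divisor's leading term divides it; move -7/15 to the remainder.
  remainder -7/15b - 7/15 ≠ 0; add h_3 = -7/15b - 7/15 to the basis.

S(f_1,h_3): lcm = ab. S = -4a - 2/3b - 2/3.
  leading term a: no divisor's leading term divides it; move -4a to the remainder.
  leading term b: subtract (10/7)·h_3 from -2/3b - 2/3 → 0
  remainder -4a ≠ 0; add h_4 = -4a to the basis.

The other S-polynomials (S(f_2,h_3), S(f_1,h_4), S(f_2,h_4), S(h_3,h_4)) all reduce to 0 modulo the current basis, so we have a Gröbner basis.
Inter-reduce: drop elements whose leading term is divisible by another's, tail-reduce, and make monic.
Reduced Gröbner basis: {a, b + 1}.
Label its elements g_1 = a, g_2 = b + 1.

Reduce p = -6a^2 - 3/4b - 3/4 modulo G:
  leading term a^2: subtract (-6a)·g_1 from -6a^2 - 3/4b - 3/4 → -3/4b - 3/4
  leading term b: subtract (-3/4)·g_2 from -3/4b - 3/4 → 0
  normal form = 0.
Since the normal form is 0, p ∈ I.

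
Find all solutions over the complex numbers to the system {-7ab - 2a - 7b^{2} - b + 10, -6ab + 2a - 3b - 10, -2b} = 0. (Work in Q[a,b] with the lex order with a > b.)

Compute a lex Gröbner basis by Buchberger's algorithm.
f_1 = -7ab - 2a - 7b^{2} - b + 10, LT = ab.
f_2 = -6ab + 2a - 3b - 10, LT = ab.
f_3 = -2b, LT = b.

S(f_1,f_2): lcm = ab. S = \tfrac{13}{21}a + b^{2} - \tfrac{5}{14}b - \tfrac{65}{21}.
  leading term a: no divisor's leading term divides it; move \tfrac{13}{21}a to the remainder.
  leading term b^{2}: subtract (-\tfrac{1}{2}b)·f_3 from b^{2} - \tfrac{5}{14}b - \tfrac{65}{21} → -\tfrac{5}{14}b - \tfrac{65}{21}
  leading term b: subtract (\tfrac{5}{28})·f_3 from -\tfrac{5}{14}b - \tfrac{65}{21} → -\tfrac{65}{21}
  leading term 1: no divisor's leading term divides it; move -\tfrac{65}{21} to the remainder.
  remainder \tfrac{13}{21}a - \tfrac{65}{21} ≠ 0; add h_4 = \tfrac{13}{21}a - \tfrac{65}{21} to the basis.

S(f_1,f_3): lcm = ab. S = \tfrac{2}{7}a + b^{2} + \tfrac{1}{7}b - \tfrac{10}{7}.
  leading term a: subtract (\tfrac{6}{13})·h_4 from \tfrac{2}{7}a + b^{2} + \tfrac{1}{7}b - \tfrac{10}{7} → b^{2} + \tfrac{1}{7}b
  leading term b^{2}: subtract (-\tfrac{1}{2}b)·f_3 from b^{2} + \tfrac{1}{7}b → \tfrac{1}{7}b
  leading term b: subtract (-\tfrac{1}{14})·f_3 from \tfrac{1}{7}b → 0
  remainder 0.

S(f_2,f_3): lcm = ab. S = -\tfrac{1}{3}a + \tfrac{1}{2}b + \tfrac{5}{3}.
  leading term a: subtract (-\tfrac{7}{13})·h_4 from -\tfrac{1}{3}a + \tfrac{1}{2}b + \tfrac{5}{3} → \tfrac{1}{2}b
  leading term b: subtract (-\tfrac{1}{4})·f_3 from \tfrac{1}{2}b → 0
  remainder 0.

S(f_1,h_4): lcm = ab. S = \tfrac{2}{7}a + b^{2} + \tfrac{36}{7}b - \tfrac{10}{7}.
  leading term a: subtract (\tfrac{6}{13})·h_4 from \tfrac{2}{7}a + b^{2} + \tfrac{36}{7}b - \tfrac{10}{7} → b^{2} + \tfrac{36}{7}b
  leading term b^{2}: subtract (-\tfrac{1}{2}b)·f_3 from b^{2} + \tfrac{36}{7}b → \tfrac{36}{7}b
  leading term b: subtract (-\tfrac{18}{7})·f_3 from \tfrac{36}{7}b → 0
  remainder 0.

S(f_2,h_4): lcm = ab. S = -\tfrac{1}{3}a + \tfrac{11}{2}b + \tfrac{5}{3}.
  leading term a: subtract (-\tfrac{7}{13})·h_4 from -\tfrac{1}{3}a + \tfrac{11}{2}b + \tfrac{5}{3} → \tfrac{11}{2}b
  leading term b: subtract (-\tfrac{11}{4})·f_3 from \tfrac{11}{2}b → 0
  remainder 0.

S(f_3,h_4): leading monomials are coprime, so the S-polynomial reduces to 0 (Buchberger's first criterion).
Every S-polynomial of the final basis reduces to 0, so we have a Gröbner basis.
Inter-reduce: drop elements whose leading term is divisible by another's, tail-reduce, and make monic.
Reduced Gröbner basis: {a - 5, b}.

A lex Gröbner basis eliminates variables successively. Here b depends only on b, with roots {0}; lifting each root through the earlier basis elements recovers the full solutions.
  b = 0: the earlier basis element becomes a - 5 = 0, giving a = 5 — point (5, 0).

{(5, 0)}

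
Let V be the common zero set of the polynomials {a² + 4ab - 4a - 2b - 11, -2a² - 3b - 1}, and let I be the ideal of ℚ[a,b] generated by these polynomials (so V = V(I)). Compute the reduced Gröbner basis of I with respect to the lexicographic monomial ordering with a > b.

G = {a + ⅖b² - 1/16b + 43/80, b³ - 37/32b² + 59/16b + 187/32}

The reduced Gröbner basis is the canonical form of the ideal for this ordering.

f_1 = a² + 4ab - 4a - 2b - 11, LT = a².
f_2 = -2a² - 3b - 1, LT = a².

S(f_1,f_2): lcm = a². S = 4ab - 4a - 7/2b - 23/2.
  leading term ab: no divisor's leading term divides it; move 4ab to the remainder.
  leading term a: no divisor's leading term divides it; move -4a to the remainder.
  leading term b: no divisor's leading term divides it; move -7/2b to the remainder.
  leading term 1: no divisor's leading term divides it; move -23/2 to the remainder.
  remainder 4ab - 4a - 7/2b - 23/2 ≠ 0; add g_3 = 4ab - 4a - 7/2b - 23/2 to the basis.

S(f_1,g_3): lcm = a²b. S = a² + 4ab² - 25/8ab + 23/8a - 2b² - 11b.
  leading term a²: subtract (1)·f_1 from a² + 4ab² - 25/8ab + 23/8a - 2b² - 11b → 4ab² - 57/8ab + 55/8a - 2b² - 9b + 11
  leading term ab²: subtract (b)·g_3 from 4ab² - 57/8ab + 55/8a - 2b² - 9b + 11 → -25/8ab + 55/8a + 3/2b² + 5/2b + 11
  leading term ab: subtract (-25/32)·g_3 from -25/8ab + 55/8a + 3/2b² + 5/2b + 11 → 15/4a + 3/2b² - 15/64b + 129/64
  leading term a: no divisor's leading term divides it; move 15/4a to the remainder.
  leading term b²: no divisor's leading term divides it; move 3/2b² to the remainder.
  leading term b: no divisor's leading term divides it; move -15/64b to the remainder.
  leading term 1: no divisor's leading term divides it; move 129/64 to the remainder.
  remainder 15/4a + 3/2b² - 15/64b + 129/64 ≠ 0; add g_4 = 15/4a + 3/2b² - 15/64b + 129/64 to the basis.

S(g_3,g_4): lcm = ab. S = -a - ⅖b³ + 1/16b² - 113/80b - 23/8.
  leading term a: subtract (-4/15)·g_4 from -a - ⅖b³ + 1/16b² - 113/80b - 23/8 → -⅖b³ + 37/80b² - 59/40b - 187/80
  leading term b³: no divisor's leading term divides it; move -⅖b³ to the remainder.
  leading term b²: no divisor's leading term divides it; move 37/80b² to the remainder.
  leading term b: no divisor's leading term divides it; move -59/40b to the remainder.
  leading term 1: no divisor's leading term divides it; move -187/80 to the remainder.
  remainder -⅖b³ + 37/80b² - 59/40b - 187/80 ≠ 0; add g_5 = -⅖b³ + 37/80b² - 59/40b - 187/80 to the basis.

The other S-polynomials (S(f_2,g_3), S(f_1,g_4), S(f_2,g_4), S(f_1,g_5), S(f_2,g_5), S(g_3,g_5), S(g_4,g_5)) all reduce to 0 modulo the current basis, so we have a Gröbner basis.
Inter-reduce: drop elements whose leading term is divisible by another's, tail-reduce, and make monic.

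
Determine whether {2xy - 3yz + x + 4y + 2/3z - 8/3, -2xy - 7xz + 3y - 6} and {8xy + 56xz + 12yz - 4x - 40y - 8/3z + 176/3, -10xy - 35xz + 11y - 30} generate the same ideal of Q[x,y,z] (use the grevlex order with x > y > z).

For a fixed monomial order, each ideal has a unique reduced Gröbner basis; comparing bases decides equality.
Buchberger on the first generating set:
f_1 = 2xy - 3yz + x + 4y + 2/3z - 8/3, LT = xy.
f_2 = -2xy - 7xz + 3y - 6, LT = xy.

S(f_1,f_2): lcm = xy. S = -7/2xz - 3/2yz + 1/2x + 7/2y + 1/3z - 13/3.
  reduce S modulo (f_1, f_2):
  remainder -7/2xz - 3/2yz + 1/2x + 7/2y + 1/3z - 13/3 ≠ 0; add g_3 = -7/2xz - 3/2yz + 1/2x + 7/2y + 1/3z - 13/3 to the basis.

S(f_1,g_3): lcm = xyz. S = -3/7y^2z - 3/2yz^2 + 1/7xy + y^2 + 1/2xz + 44/21yz + 1/3z^2 - 26/21y - 4/3z.
  reduce S modulo (f_1, f_2, g_3):
  remainder -3/7y^2z - 3/2yz^2 + y^2 + 44/21yz + 1/3z^2 - 43/42y - 4/3z - 3/7 ≠ 0; add g_4 = -3/7y^2z - 3/2yz^2 + y^2 + 44/21yz + 1/3z^2 - 43/42y - 4/3z - 3/7 to the basis.

The other S-polynomials (S(f_2,g_3), S(f_1,g_4), S(f_2,g_4), S(g_3,g_4)) all reduce to 0 modulo the current basis, so we have a Gröbner basis.
Inter-reduce: drop elements whose leading term is divisible by another's, tail-reduce, and make monic.
Reduced Gröbner basis: {y^2z + 7/2yz^2 - 7/3y^2 - 44/9yz - 7/9z^2 + 43/18y + 28/9z + 1, xy - 3/2yz + 1/2x + 2y + 1/3z - 4/3, xz + 3/7yz - 1/7x - y - 2/21z + 26/21}.

Buchberger on the second generating set:
h_1 = 8xy + 56xz + 12yz - 4x - 40y - 8/3z + 176/3, LT = xy.
h_2 = -10xy - 35xz + 11y - 30, LT = xy.

S(h_1,h_2): lcm = xy. S = 7/2xz + 3/2yz - 1/2x - 39/10y - 1/3z + 13/3.
  reduce S modulo (h_1, h_2):
  remainder 7/2xz + 3/2yz - 1/2x - 39/10y - 1/3z + 13/3 ≠ 0; add k_3 = 7/2xz + 3/2yz - 1/2x - 39/10y - 1/3z + 13/3 to the basis.

S(h_1,k_3): lcm = xyz. S = -3/7y^2z + 7xz^2 + 3/2yz^2 + 1/7xy + 39/35y^2 - 1/2xz - 103/21yz - 1/3z^2 - 26/21y + 22/3z.
  reduce S modulo (h_1, h_2, k_3):
  remainder -3/7y^2z - 3/2yz^2 + 39/35y^2 + 304/105yz + 1/3z^2 - 227/210y - 4/3z - 3/7 ≠ 0; add k_4 = -3/7y^2z - 3/2yz^2 + 39/35y^2 + 304/105yz + 1/3z^2 - 227/210y - 4/3z - 3/7 to the basis.

The other S-polynomials (S(h_2,k_3), S(h_1,k_4), S(h_2,k_4), S(k_3,k_4)) all reduce to 0 modulo the current basis, so we have a Gröbner basis.
Inter-reduce: drop elements whose leading term is divisible by another's, tail-reduce, and make monic.
Reduced Gröbner basis: {y^2z + 7/2yz^2 - 13/5y^2 - 304/45yz - 7/9z^2 + 227/90y + 28/9z + 1, xy - 3/2yz + 1/2x + 14/5y + 1/3z - 4/3, xz + 3/7yz - 1/7x - 39/35y - 2/21z + 26/21}.

The bases are distinct; the ideals are different.

No, the ideals differ.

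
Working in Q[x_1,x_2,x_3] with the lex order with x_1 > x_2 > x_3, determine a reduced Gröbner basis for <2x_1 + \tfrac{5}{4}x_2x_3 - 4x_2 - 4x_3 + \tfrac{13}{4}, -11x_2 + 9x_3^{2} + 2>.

f_1 = 2x_1 + \tfrac{5}{4}x_2x_3 - 4x_2 - 4x_3 + \tfrac{13}{4}, LT = x_1.
f_2 = -11x_2 + 9x_3^{2} + 2, LT = x_2.

The S-polynomials (S(f_1,f_2)) all reduce to 0 modulo the current basis, so we have a Gröbner basis.

G = {x_1 + \tfrac{45}{88}x_3^{3} - \tfrac{18}{11}x_3^{2} - \tfrac{83}{44}x_3 + \tfrac{111}{88}, x_2 - \tfrac{9}{11}x_3^{2} - \tfrac{2}{11}}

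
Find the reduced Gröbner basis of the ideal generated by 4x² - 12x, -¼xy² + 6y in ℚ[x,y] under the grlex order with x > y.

G = {x² - 3x, xy - 3y, y² - 8y}

f_1 = 4x² - 12x, LT = x².
f_2 = -¼xy² + 6y, LT = xy².

S(f_1,f_2): lcm = x²y². S = -3xy² + 24xy.
  leading term xy²: subtract (12)·f_2 from -3xy² + 24xy → 24xy - 72y
  leading term xy: no divisor's leading term divides it; move 24xy to the remainder.
  leading term y: no divisor's leading term divides it; move -72y to the remainder.
  remainder 24xy - 72y ≠ 0; add g_3 = 24xy - 72y to the basis.

S(f_2,g_3): lcm = xy². S = 3y² - 24y.
  leading term y²: no divisor's leading term divides it; move 3y² to the remainder.
  leading term y: no divisor's leading term divides it; move -24y to the remainder.
  remainder 3y² - 24y ≠ 0; add g_4 = 3y² - 24y to the basis.

The other S-polynomials (S(f_1,g_3), S(f_1,g_4), S(f_2,g_4), S(g_3,g_4)) all reduce to 0 modulo the current basis, so we have a Gröbner basis.
Inter-reduce: drop elements whose leading term is divisible by another's, tail-reduce, and make monic.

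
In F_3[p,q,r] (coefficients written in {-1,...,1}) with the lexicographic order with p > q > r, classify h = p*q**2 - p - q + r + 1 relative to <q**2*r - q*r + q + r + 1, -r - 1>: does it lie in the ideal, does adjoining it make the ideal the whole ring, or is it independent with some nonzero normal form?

First compute the reduced Gröbner basis of I by Buchberger's algorithm.
f_1 = q**2*r - q*r + q + r + 1, LT = q**2*r.
f_2 = -r - 1, LT = r.

S(f_1,f_2): lcm = q**2*r. S = -q**2 - q*r + q + r + 1.
  leading term q**2: no divisor's leading term divides it; move -q**2 to the remainder.
  leading term q*r: subtract (q)·f_2 from -q*r + q + r + 1 → -q + r + 1
  leading term q: no divisor's leading term divides it; move -q to the remainder.
  leading term r: subtract (-1)·f_2 from r + 1 → 0
  remainder -q**2 - q ≠ 0; add k_3 = -q**2 - q to the basis.

S(f_1,k_3): lcm = q**2*r. S = q*r + q + r + 1.
  leading term q*r: subtract (-q)·f_2 from q*r + q + r + 1 → r + 1
  leading term r: subtract (-1)·f_2 from r + 1 → 0
  remainder 0.

S(f_2,k_3): leading monomials are coprime, so the S-polynomial reduces to 0 (Buchberger's first criterion).
Every S-polynomial of the final basis reduces to 0, so we have a Gröbner basis.
Inter-reduce: drop elements whose leading term is divisible by another's, tail-reduce, and make monic.
Reduced Gröbner basis: {q**2 + q, r + 1}.
Label its elements g_1 = q**2 + q, g_2 = r + 1.

Reduce h = p*q**2 - p - q + r + 1 modulo G:
  leading term p*q**2: subtract (p)·g_1 from p*q**2 - p - q + r + 1 → -p*q - p - q + r + 1
  leading term p*q: no divisor's leading term divides it; move -p*q to the remainder.
  leading term p: no divisor's leading term divides it; move -p to the remainder.
  leading term q: no divisor's leading term divides it; move -q to the remainder.
  leading term r: subtract (1)·g_2 from r + 1 → 0
  normal form = -p*q - p - q.
The normal form is nonzero, so h ∉ I. Since h minus its normal form lies in I, I + (h) = I + (n) where n = -p*q - p - q; decide whether this ideal is the whole ring.
Run Buchberger on G together with n (pairs among the g_i already reduce to 0 since G is a Gröbner basis):
g_1 = q**2 + q, LT = q**2.
g_2 = r + 1, LT = r.
n = -p*q - p - q, LT = p*q.

S(g_1,g_2): leading monomials are coprime, so the S-polynomial reduces to 0 (Buchberger's first criterion).
S(g_1,n): lcm = p*q**2. S = -q**2.
  leading term q**2: subtract (-1)·g_1 from -q**2 → q
  leading term q: no divisor's leading term divides it; move q to the remainder.
  remainder q ≠ 0; add m_4 = q to the basis.

S(g_2,n): leading monomials are coprime, so the S-polynomial reduces to 0 (Buchberger's first criterion).
S(g_1,m_4): lcm = q**2. S = q.
  leading term q: subtract (1)·m_4 from q → 0
  remainder 0.

S(g_2,m_4): leading monomials are coprime, so the S-polynomial reduces to 0 (Buchberger's first criterion).
S(n,m_4): lcm = p*q. S = p + q.
  leading term p: no divisor's leading term divides it; move p to the remainder.
  leading term q: subtract (1)·m_4 from q → 0
  remainder p ≠ 0; add m_5 = p to the basis.

S(g_1,m_5): leading monomials are coprime, so the S-polynomial reduces to 0 (Buchberger's first criterion).
S(g_2,m_5): leading monomials are coprime, so the S-polynomial reduces to 0 (Buchberger's first criterion).
S(n,m_5): lcm = p*q. S = p + q.
  leading term p: subtract (1)·m_5 from p + q → q
  leading term q: subtract (1)·m_4 from q → 0
  remainder 0.

S(m_4,m_5): leading monomials are coprime, so the S-polynomial reduces to 0 (Buchberger's first criterion).
Every S-polynomial of the final basis reduces to 0, so we have a Gröbner basis.
Inter-reduce: drop elements whose leading term is divisible by another's, tail-reduce, and make monic.
Reduced Gröbner basis: {p, q, r + 1}.
The reduced Gröbner basis of I + (h) is {p, q, r + 1} ≠ {1}, a proper ideal, so the enlarged system stays consistent: h is independent of I, with normal form -p*q - p - q.

The remainder on division by a Gröbner basis is unique — it is the normal form.

p*q**2 - p - q + r + 1 is independent of I; its normal form modulo I is -p*q - p - q.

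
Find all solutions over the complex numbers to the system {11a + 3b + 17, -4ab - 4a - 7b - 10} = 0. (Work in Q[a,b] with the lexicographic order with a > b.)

{(-1, -2), (-89/44, 7/4)}

Compute a lex Gröbner basis by Buchberger's algorithm.
f_1 = 11a + 3b + 17, LT = a.
f_2 = -4ab - 4a - 7b - 10, LT = ab.

S(f_1,f_2): lcm = ab. S = -a + 3/11b^2 - 9/44b - 5/2.
  leading term a: subtract (-1/11)·f_1 from -a + 3/11b^2 - 9/44b - 5/2 → 3/11b^2 + 3/44b - 21/22
  leading term b^2: no divisor's leading term divides it; move 3/11b^2 to the remainder.
  leading term b: no divisor's leading term divides it; move 3/44b to the remainder.
  leading term 1: no divisor's leading term divides it; move -21/22 to the remainder.
  remainder 3/11b^2 + 3/44b - 21/22 ≠ 0; add h_3 = 3/11b^2 + 3/44b - 21/22 to the basis.

The other S-polynomials (S(f_1,h_3), S(f_2,h_3)) all reduce to 0 modulo the current basis, so we have a Gröbner basis.
Inter-reduce: drop elements whose leading term is divisible by another's, tail-reduce, and make monic.
Reduced Gröbner basis: {a + 3/11b + 17/11, b^2 + 1/4b - 7/2}.

Elimination: the polynomial b^2 + 1/4b - 7/2 lies in the elimination ideal for b, so b ∈ {-2, 7/4}. For each such b, the remaining basis elements (now univariate) give the rest of the solution.
  b = -2: the earlier basis element becomes a + 1 = 0, giving a = -1 — point (-1, -2).
  b = 7/4: the earlier basis element becomes a + 89/44 = 0, giving a = -89/44 — point (-89/44, 7/4).
Check: every point annihilates each of the original generators.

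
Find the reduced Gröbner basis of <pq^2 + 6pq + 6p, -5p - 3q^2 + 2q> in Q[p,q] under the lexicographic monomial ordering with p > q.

G = {p + 3/5q^2 - 2/5q, q^4 + 16/3q^3 + 2q^2 - 4q}

f_1 = pq^2 + 6pq + 6p, LT = pq^2.
f_2 = -5p - 3q^2 + 2q, LT = p.

S(f_1,f_2): lcm = pq^2. S = 6pq + 6p - 3/5q^4 + 2/5q^3.
  reduce S modulo (f_1, f_2):
  remainder -3/5q^4 - 16/5q^3 - 6/5q^2 + 12/5q ≠ 0; add g_3 = -3/5q^4 - 16/5q^3 - 6/5q^2 + 12/5q to the basis.

The other S-polynomials (S(f_1,g_3), S(f_2,g_3)) all reduce to 0 modulo the current basis, so we have a Gröbner basis.
Inter-reduce: drop elements whose leading term is divisible by another's, tail-reduce, and make monic.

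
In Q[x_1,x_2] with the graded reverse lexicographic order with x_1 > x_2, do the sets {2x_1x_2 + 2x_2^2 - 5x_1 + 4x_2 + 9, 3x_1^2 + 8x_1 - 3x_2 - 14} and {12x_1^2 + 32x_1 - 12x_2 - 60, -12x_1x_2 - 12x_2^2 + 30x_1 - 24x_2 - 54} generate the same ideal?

Equality of ideals is decidable: compute both reduced Gröbner bases (unique for the ordering) and check whether they agree.
Buchberger on the first generating set:
f_1 = 2x_1x_2 + 2x_2^2 - 5x_1 + 4x_2 + 9, LT = x_1x_2.
f_2 = 3x_1^2 + 8x_1 - 3x_2 - 14, LT = x_1^2.

S(f_1,f_2): lcm = x_1^2x_2. S = x_1x_2^2 - 5/2x_1^2 - 2/3x_1x_2 + x_2^2 + 9/2x_1 + 14/3x_2.
  leading term x_1x_2^2: subtract (1/2x_2)·f_1 from x_1x_2^2 - 5/2x_1^2 - 2/3x_1x_2 + x_2^2 + 9/2x_1 + 14/3x_2 → -x_2^3 - 5/2x_1^2 + 11/6x_1x_2 - x_2^2 + 9/2x_1 + 1/6x_2
  leading term x_2^3: no divisor's leading term divides it; move -x_2^3 to the remainder.
  leading term x_1^2: subtract (-5/6)·f_2 from -5/2x_1^2 + 11/6x_1x_2 - x_2^2 + 9/2x_1 + 1/6x_2 → 11/6x_1x_2 - x_2^2 + 67/6x_1 - 7/3x_2 - 35/3
  leading term x_1x_2: subtract (11/12)·f_1 from 11/6x_1x_2 - x_2^2 + 67/6x_1 - 7/3x_2 - 35/3 → -17/6x_2^2 + 63/4x_1 - 6x_2 - 239/12
  leading term x_2^2: no divisor's leading term divides it; move -17/6x_2^2 to the remainder.
  leading term x_1: no divisor's leading term divides it; move 63/4x_1 to the remainder.
  leading term x_2: no divisor's leading term divides it; move -6x_2 to the remainder.
  leading term 1: no divisor's leading term divides it; move -239/12 to the remainder.
  remainder -x_2^3 - 17/6x_2^2 + 63/4x_1 - 6x_2 - 239/12 ≠ 0; add g_3 = -x_2^3 - 17/6x_2^2 + 63/4x_1 - 6x_2 - 239/12 to the basis.

S(f_1,g_3): lcm = x_1x_2^3. S = x_2^4 - 16/3x_1x_2^2 + 2x_2^3 + 63/4x_1^2 - 6x_1x_2 + 9/2x_2^2 - 239/12x_1.
  leading term x_2^4: subtract (-x_2)·g_3 from x_2^4 - 16/3x_1x_2^2 + 2x_2^3 + 63/4x_1^2 - 6x_1x_2 + 9/2x_2^2 - 239/12x_1 → -16/3x_1x_2^2 - 5/6x_2^3 + 63/4x_1^2 + 39/4x_1x_2 - 3/2x_2^2 - 239/12x_1 - 239/12x_2
  leading term x_1x_2^2: subtract (-8/3x_2)·f_1 from -16/3x_1x_2^2 - 5/6x_2^3 + 63/4x_1^2 + 39/4x_1x_2 - 3/2x_2^2 - 239/12x_1 - 239/12x_2 → 9/2x_2^3 + 63/4x_1^2 - 43/12x_1x_2 + 55/6x_2^2 - 239/12x_1 + 49/12x_2
  leading term x_2^3: subtract (-9/2)·g_3 from 9/2x_2^3 + 63/4x_1^2 - 43/12x_1x_2 + 55/6x_2^2 - 239/12x_1 + 49/12x_2 → 63/4x_1^2 - 43/12x_1x_2 - 43/12x_2^2 + 1223/24x_1 - 275/12x_2 - 717/8
  leading term x_1^2: subtract (21/4)·f_2 from 63/4x_1^2 - 43/12x_1x_2 - 43/12x_2^2 + 1223/24x_1 - 275/12x_2 - 717/8 → -43/12x_1x_2 - 43/12x_2^2 + 215/24x_1 - 43/6x_2 - 129/8
  leading term x_1x_2: subtract (-43/24)·f_1 from -43/12x_1x_2 - 43/12x_2^2 + 215/24x_1 - 43/6x_2 - 129/8 → 0
  remainder 0.

S(f_2,g_3): leading monomials are coprime, so the S-polynomial reduces to 0 (Buchberger's first criterion).
Every S-polynomial of the final basis reduces to 0, so we have a Gröbner basis.
Inter-reduce: drop elements whose leading term is divisible by another's, tail-reduce, and make monic.
Reduced Gröbner basis: {x_2^3 + 17/6x_2^2 - 63/4x_1 + 6x_2 + 239/12, x_1^2 + 8/3x_1 - x_2 - 14/3, x_1x_2 + x_2^2 - 5/2x_1 + 2x_2 + 9/2}.

Buchberger on the second generating set:
h_1 = 12x_1^2 + 32x_1 - 12x_2 - 60, LT = x_1^2.
h_2 = -12x_1x_2 - 12x_2^2 + 30x_1 - 24x_2 - 54, LT = x_1x_2.

S(h_1,h_2): lcm = x_1^2x_2. S = -x_1x_2^2 + 5/2x_1^2 + 2/3x_1x_2 - x_2^2 - 9/2x_1 - 5x_2.
  leading term x_1x_2^2: subtract (1/12x_2)·h_2 from -x_1x_2^2 + 5/2x_1^2 + 2/3x_1x_2 - x_2^2 - 9/2x_1 - 5x_2 → x_2^3 + 5/2x_1^2 - 11/6x_1x_2 + x_2^2 - 9/2x_1 - 1/2x_2
  leading term x_2^3: no divisor's leading term divides it; move x_2^3 to the remainder.
  leading term x_1^2: subtract (5/24)·h_1 from 5/2x_1^2 - 11/6x_1x_2 + x_2^2 - 9/2x_1 - 1/2x_2 → -11/6x_1x_2 + x_2^2 - 67/6x_1 + 2x_2 + 25/2
  leading term x_1x_2: subtract (11/72)·h_2 from -11/6x_1x_2 + x_2^2 - 67/6x_1 + 2x_2 + 25/2 → 17/6x_2^2 - 63/4x_1 + 17/3x_2 + 83/4
  leading term x_2^2: no divisor's leading term divides it; move 17/6x_2^2 to the remainder.
  leading term x_1: no divisor's leading term divides it; move -63/4x_1 to the remainder.
  leading term x_2: no divisor's leading term divides it; move 17/3x_2 to the remainder.
  leading term 1: no divisor's leading term divides it; move 83/4 to the remainder.
  remainder x_2^3 + 17/6x_2^2 - 63/4x_1 + 17/3x_2 + 83/4 ≠ 0; add k_3 = x_2^3 + 17/6x_2^2 - 63/4x_1 + 17/3x_2 + 83/4 to the basis.

S(h_1,k_3): leading monomials are coprime, so the S-polynomial reduces to 0 (Buchberger's first criterion).
S(h_2,k_3): lcm = x_1x_2^3. S = x_2^4 - 16/3x_1x_2^2 + 2x_2^3 + 63/4x_1^2 - 17/3x_1x_2 + 9/2x_2^2 - 83/4x_1.
  leading term x_2^4: subtract (x_2)·k_3 from x_2^4 - 16/3x_1x_2^2 + 2x_2^3 + 63/4x_1^2 - 17/3x_1x_2 + 9/2x_2^2 - 83/4x_1 → -16/3x_1x_2^2 - 5/6x_2^3 + 63/4x_1^2 + 121/12x_1x_2 - 7/6x_2^2 - 83/4x_1 - 83/4x_2
  leading term x_1x_2^2: subtract (4/9x_2)·h_2 from -16/3x_1x_2^2 - 5/6x_2^3 + 63/4x_1^2 + 121/12x_1x_2 - 7/6x_2^2 - 83/4x_1 - 83/4x_2 → 9/2x_2^3 + 63/4x_1^2 - 13/4x_1x_2 + 19/2x_2^2 - 83/4x_1 + 13/4x_2
  leading term x_2^3: subtract (9/2)·k_3 from 9/2x_2^3 + 63/4x_1^2 - 13/4x_1x_2 + 19/2x_2^2 - 83/4x_1 + 13/4x_2 → 63/4x_1^2 - 13/4x_1x_2 - 13/4x_2^2 + 401/8x_1 - 89/4x_2 - 747/8
  leading term x_1^2: subtract (21/16)·h_1 from 63/4x_1^2 - 13/4x_1x_2 - 13/4x_2^2 + 401/8x_1 - 89/4x_2 - 747/8 → -13/4x_1x_2 - 13/4x_2^2 + 65/8x_1 - 13/2x_2 - 117/8
  leading term x_1x_2: subtract (13/48)·h_2 from -13/4x_1x_2 - 13/4x_2^2 + 65/8x_1 - 13/2x_2 - 117/8 → 0
  remainder 0.

Every S-polynomial of the final basis reduces to 0, so we have a Gröbner basis.
Inter-reduce: drop elements whose leading term is divisible by another's, tail-reduce, and make monic.
Reduced Gröbner basis: {x_2^3 + 17/6x_2^2 - 63/4x_1 + 17/3x_2 + 83/4, x_1^2 + 8/3x_1 - x_2 - 5, x_1x_2 + x_2^2 - 5/2x_1 + 2x_2 + 9/2}.

These differ, so the ideals are not equal.
The choice of monomial ordering does not affect the verdict — as long as both bases are computed under the same ordering, their equality decides ideal equality.

No, the ideals differ.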